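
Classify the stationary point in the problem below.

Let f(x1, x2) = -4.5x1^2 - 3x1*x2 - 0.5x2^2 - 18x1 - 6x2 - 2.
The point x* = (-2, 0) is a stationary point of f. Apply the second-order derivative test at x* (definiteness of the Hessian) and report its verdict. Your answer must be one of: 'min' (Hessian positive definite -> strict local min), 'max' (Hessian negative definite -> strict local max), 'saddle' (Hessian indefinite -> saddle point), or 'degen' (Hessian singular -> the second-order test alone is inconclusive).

Compute the Hessian H = grad^2 f:
  H = [[-9, -3], [-3, -1]]
Verify stationarity: grad f(x*) = H x* + g = (0, 0).
Eigenvalues of H: -10, 0.
H has a zero eigenvalue (singular; negative semidefinite but not definite), so H is neither positive definite, negative definite, nor indefinite. The second-order test alone is inconclusive -> degen.
(Indeed, f is constant along the null direction of H through x*, so x* is not a strict local extremum.)

degen


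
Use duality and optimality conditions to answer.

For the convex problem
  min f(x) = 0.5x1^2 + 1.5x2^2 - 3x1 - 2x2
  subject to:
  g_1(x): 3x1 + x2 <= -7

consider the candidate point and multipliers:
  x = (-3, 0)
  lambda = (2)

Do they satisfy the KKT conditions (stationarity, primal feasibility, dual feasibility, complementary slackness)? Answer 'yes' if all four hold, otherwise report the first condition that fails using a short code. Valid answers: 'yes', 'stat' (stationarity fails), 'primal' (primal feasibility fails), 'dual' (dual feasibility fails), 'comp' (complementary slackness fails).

Gradient of f: grad f(x) = Q x + c = (-6, -2)
Constraint values g_i(x) = a_i^T x - b_i:
  g_1((-3, 0)) = -2
Stationarity residual: grad f(x) + sum_i lambda_i a_i = (0, 0)
  -> stationarity OK
Primal feasibility (all g_i <= 0): OK
Dual feasibility (all lambda_i >= 0): OK
Complementary slackness (lambda_i * g_i(x) = 0 for all i): FAILS

Verdict: the first failing condition is complementary_slackness -> comp.

comp


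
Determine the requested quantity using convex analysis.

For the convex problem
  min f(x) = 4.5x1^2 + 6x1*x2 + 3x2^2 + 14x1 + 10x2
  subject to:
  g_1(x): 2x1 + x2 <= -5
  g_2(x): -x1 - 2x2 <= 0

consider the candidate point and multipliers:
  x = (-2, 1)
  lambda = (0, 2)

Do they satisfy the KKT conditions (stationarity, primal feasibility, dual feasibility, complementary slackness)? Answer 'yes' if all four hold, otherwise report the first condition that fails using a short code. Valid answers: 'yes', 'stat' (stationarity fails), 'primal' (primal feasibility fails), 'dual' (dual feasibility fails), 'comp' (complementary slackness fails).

Gradient of f: grad f(x) = Q x + c = (2, 4)
Constraint values g_i(x) = a_i^T x - b_i:
  g_1((-2, 1)) = 2
  g_2((-2, 1)) = 0
Stationarity residual: grad f(x) + sum_i lambda_i a_i = (0, 0)
  -> stationarity OK
Primal feasibility (all g_i <= 0): FAILS
Dual feasibility (all lambda_i >= 0): OK
Complementary slackness (lambda_i * g_i(x) = 0 for all i): OK

Verdict: the first failing condition is primal_feasibility -> primal.

primal


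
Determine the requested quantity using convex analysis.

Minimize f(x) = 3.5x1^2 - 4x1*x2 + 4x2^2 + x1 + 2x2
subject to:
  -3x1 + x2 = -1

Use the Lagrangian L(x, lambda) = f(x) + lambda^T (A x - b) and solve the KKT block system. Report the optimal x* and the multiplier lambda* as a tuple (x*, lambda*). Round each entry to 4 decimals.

Form the Lagrangian:
  L(x, lambda) = (1/2) x^T Q x + c^T x + lambda^T (A x - b)
Stationarity (grad_x L = 0): Q x + c + A^T lambda = 0.
Primal feasibility: A x = b.

This gives the KKT block system:
  [ Q   A^T ] [ x     ]   [-c ]
  [ A    0  ] [ lambda ] = [ b ]

Solving the linear system:
  x*      = (0.2364, -0.2909)
  lambda* = (1.2727)
  f(x*)   = 0.4636

x* = (0.2364, -0.2909), lambda* = (1.2727)


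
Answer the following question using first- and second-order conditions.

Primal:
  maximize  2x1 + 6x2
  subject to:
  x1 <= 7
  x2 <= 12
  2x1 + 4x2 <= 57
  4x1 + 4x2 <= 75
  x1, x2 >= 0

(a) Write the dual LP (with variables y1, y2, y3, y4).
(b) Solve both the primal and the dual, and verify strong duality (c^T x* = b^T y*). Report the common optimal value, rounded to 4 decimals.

The standard primal-dual pair for 'max c^T x s.t. A x <= b, x >= 0' is:
  Dual:  min b^T y  s.t.  A^T y >= c,  y >= 0.

So the dual LP is:
  minimize  7y1 + 12y2 + 57y3 + 75y4
  subject to:
    y1 + 2y3 + 4y4 >= 2
    y2 + 4y3 + 4y4 >= 6
    y1, y2, y3, y4 >= 0

Solving the primal: x* = (4.5, 12).
  primal value c^T x* = 81.
Solving the dual: y* = (0, 2, 1, 0).
  dual value b^T y* = 81.
Strong duality: c^T x* = b^T y*. Confirmed.

81


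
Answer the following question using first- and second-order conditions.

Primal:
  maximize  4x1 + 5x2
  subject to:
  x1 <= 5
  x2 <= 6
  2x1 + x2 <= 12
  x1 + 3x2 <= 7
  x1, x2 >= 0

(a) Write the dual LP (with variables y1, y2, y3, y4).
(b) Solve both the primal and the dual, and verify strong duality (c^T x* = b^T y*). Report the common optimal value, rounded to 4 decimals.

The standard primal-dual pair for 'max c^T x s.t. A x <= b, x >= 0' is:
  Dual:  min b^T y  s.t.  A^T y >= c,  y >= 0.

So the dual LP is:
  minimize  5y1 + 6y2 + 12y3 + 7y4
  subject to:
    y1 + 2y3 + y4 >= 4
    y2 + y3 + 3y4 >= 5
    y1, y2, y3, y4 >= 0

Solving the primal: x* = (5, 0.6667).
  primal value c^T x* = 23.3333.
Solving the dual: y* = (2.3333, 0, 0, 1.6667).
  dual value b^T y* = 23.3333.
Strong duality: c^T x* = b^T y*. Confirmed.

23.3333


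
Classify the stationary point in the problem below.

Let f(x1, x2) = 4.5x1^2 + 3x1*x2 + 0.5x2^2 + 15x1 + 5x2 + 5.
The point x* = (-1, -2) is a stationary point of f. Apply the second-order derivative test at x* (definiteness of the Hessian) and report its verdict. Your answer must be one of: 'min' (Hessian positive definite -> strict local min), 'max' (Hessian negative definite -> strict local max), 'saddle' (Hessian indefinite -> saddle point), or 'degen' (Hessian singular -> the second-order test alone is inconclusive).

Compute the Hessian H = grad^2 f:
  H = [[9, 3], [3, 1]]
Verify stationarity: grad f(x*) = H x* + g = (0, 0).
Eigenvalues of H: 0, 10.
H has a zero eigenvalue (singular; positive semidefinite but not definite), so H is neither positive definite, negative definite, nor indefinite. The second-order test alone is inconclusive -> degen.
(Indeed, f is constant along the null direction of H through x*, so x* is not a strict local extremum.)

degen


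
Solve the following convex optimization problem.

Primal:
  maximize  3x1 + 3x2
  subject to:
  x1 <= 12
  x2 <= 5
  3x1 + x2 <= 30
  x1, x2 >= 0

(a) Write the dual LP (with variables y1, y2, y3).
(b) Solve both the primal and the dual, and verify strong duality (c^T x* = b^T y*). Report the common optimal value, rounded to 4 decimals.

The standard primal-dual pair for 'max c^T x s.t. A x <= b, x >= 0' is:
  Dual:  min b^T y  s.t.  A^T y >= c,  y >= 0.

So the dual LP is:
  minimize  12y1 + 5y2 + 30y3
  subject to:
    y1 + 3y3 >= 3
    y2 + y3 >= 3
    y1, y2, y3 >= 0

Solving the primal: x* = (8.3333, 5).
  primal value c^T x* = 40.
Solving the dual: y* = (0, 2, 1).
  dual value b^T y* = 40.
Strong duality: c^T x* = b^T y*. Confirmed.

40


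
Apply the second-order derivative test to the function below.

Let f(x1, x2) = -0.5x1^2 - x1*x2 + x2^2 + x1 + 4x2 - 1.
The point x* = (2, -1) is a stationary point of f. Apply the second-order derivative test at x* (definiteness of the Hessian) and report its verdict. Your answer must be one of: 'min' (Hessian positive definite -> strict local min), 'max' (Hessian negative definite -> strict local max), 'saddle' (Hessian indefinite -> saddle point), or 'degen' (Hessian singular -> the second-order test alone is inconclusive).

Compute the Hessian H = grad^2 f:
  H = [[-1, -1], [-1, 2]]
Verify stationarity: grad f(x*) = H x* + g = (0, 0).
Eigenvalues of H: -1.3028, 2.3028.
Eigenvalues have mixed signs, so H is indefinite -> x* is a saddle point.

saddle


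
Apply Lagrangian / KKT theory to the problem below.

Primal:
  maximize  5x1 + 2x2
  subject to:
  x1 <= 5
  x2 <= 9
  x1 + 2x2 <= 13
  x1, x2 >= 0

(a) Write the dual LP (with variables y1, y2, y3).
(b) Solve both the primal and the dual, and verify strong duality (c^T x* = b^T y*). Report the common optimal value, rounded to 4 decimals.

The standard primal-dual pair for 'max c^T x s.t. A x <= b, x >= 0' is:
  Dual:  min b^T y  s.t.  A^T y >= c,  y >= 0.

So the dual LP is:
  minimize  5y1 + 9y2 + 13y3
  subject to:
    y1 + y3 >= 5
    y2 + 2y3 >= 2
    y1, y2, y3 >= 0

Solving the primal: x* = (5, 4).
  primal value c^T x* = 33.
Solving the dual: y* = (4, 0, 1).
  dual value b^T y* = 33.
Strong duality: c^T x* = b^T y*. Confirmed.

33


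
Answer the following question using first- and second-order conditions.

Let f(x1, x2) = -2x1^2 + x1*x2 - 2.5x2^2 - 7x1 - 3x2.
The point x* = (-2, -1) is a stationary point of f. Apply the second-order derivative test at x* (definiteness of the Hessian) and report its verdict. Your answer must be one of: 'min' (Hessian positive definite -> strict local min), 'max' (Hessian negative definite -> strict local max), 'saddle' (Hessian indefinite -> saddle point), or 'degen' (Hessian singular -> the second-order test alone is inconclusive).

Compute the Hessian H = grad^2 f:
  H = [[-4, 1], [1, -5]]
Verify stationarity: grad f(x*) = H x* + g = (0, 0).
Eigenvalues of H: -5.618, -3.382.
Both eigenvalues < 0, so H is negative definite -> x* is a strict local max.

max


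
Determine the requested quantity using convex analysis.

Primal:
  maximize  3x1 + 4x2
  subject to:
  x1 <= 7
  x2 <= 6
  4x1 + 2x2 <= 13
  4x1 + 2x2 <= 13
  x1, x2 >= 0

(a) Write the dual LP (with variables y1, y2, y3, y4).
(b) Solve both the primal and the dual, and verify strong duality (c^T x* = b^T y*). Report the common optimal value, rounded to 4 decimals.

The standard primal-dual pair for 'max c^T x s.t. A x <= b, x >= 0' is:
  Dual:  min b^T y  s.t.  A^T y >= c,  y >= 0.

So the dual LP is:
  minimize  7y1 + 6y2 + 13y3 + 13y4
  subject to:
    y1 + 4y3 + 4y4 >= 3
    y2 + 2y3 + 2y4 >= 4
    y1, y2, y3, y4 >= 0

Solving the primal: x* = (0.25, 6).
  primal value c^T x* = 24.75.
Solving the dual: y* = (0, 2.5, 0.75, 0).
  dual value b^T y* = 24.75.
Strong duality: c^T x* = b^T y*. Confirmed.

24.75


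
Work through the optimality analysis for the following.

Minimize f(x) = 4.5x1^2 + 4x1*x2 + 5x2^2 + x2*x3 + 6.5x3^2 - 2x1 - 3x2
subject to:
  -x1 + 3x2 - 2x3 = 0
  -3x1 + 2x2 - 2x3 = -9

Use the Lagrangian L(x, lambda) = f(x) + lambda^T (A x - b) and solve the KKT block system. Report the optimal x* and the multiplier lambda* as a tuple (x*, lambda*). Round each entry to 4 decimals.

Form the Lagrangian:
  L(x, lambda) = (1/2) x^T Q x + c^T x + lambda^T (A x - b)
Stationarity (grad_x L = 0): Q x + c + A^T lambda = 0.
Primal feasibility: A x = b.

This gives the KKT block system:
  [ Q   A^T ] [ x     ]   [-c ]
  [ A    0  ] [ lambda ] = [ b ]

Solving the linear system:
  x*      = (3.9406, 1.1188, -0.2921)
  lambda* = (-20.9794, 19.64)
  f(x*)   = 82.7612

x* = (3.9406, 1.1188, -0.2921), lambda* = (-20.9794, 19.64)


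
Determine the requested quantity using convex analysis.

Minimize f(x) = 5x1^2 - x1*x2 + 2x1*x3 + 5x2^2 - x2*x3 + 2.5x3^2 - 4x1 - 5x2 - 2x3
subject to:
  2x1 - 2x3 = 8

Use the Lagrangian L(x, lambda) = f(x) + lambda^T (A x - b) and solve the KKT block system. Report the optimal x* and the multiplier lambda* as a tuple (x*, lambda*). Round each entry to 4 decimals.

Form the Lagrangian:
  L(x, lambda) = (1/2) x^T Q x + c^T x + lambda^T (A x - b)
Stationarity (grad_x L = 0): Q x + c + A^T lambda = 0.
Primal feasibility: A x = b.

This gives the KKT block system:
  [ Q   A^T ] [ x     ]   [-c ]
  [ A    0  ] [ lambda ] = [ b ]

Solving the linear system:
  x*      = (1.8387, 0.4677, -2.1613)
  lambda* = (-4.7984)
  f(x*)   = 16.5081

x* = (1.8387, 0.4677, -2.1613), lambda* = (-4.7984)


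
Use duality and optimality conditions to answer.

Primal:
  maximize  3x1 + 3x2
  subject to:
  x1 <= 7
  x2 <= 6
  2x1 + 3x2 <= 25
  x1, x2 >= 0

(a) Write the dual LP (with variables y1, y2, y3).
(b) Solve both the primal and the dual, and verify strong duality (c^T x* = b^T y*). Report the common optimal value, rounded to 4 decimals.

The standard primal-dual pair for 'max c^T x s.t. A x <= b, x >= 0' is:
  Dual:  min b^T y  s.t.  A^T y >= c,  y >= 0.

So the dual LP is:
  minimize  7y1 + 6y2 + 25y3
  subject to:
    y1 + 2y3 >= 3
    y2 + 3y3 >= 3
    y1, y2, y3 >= 0

Solving the primal: x* = (7, 3.6667).
  primal value c^T x* = 32.
Solving the dual: y* = (1, 0, 1).
  dual value b^T y* = 32.
Strong duality: c^T x* = b^T y*. Confirmed.

32


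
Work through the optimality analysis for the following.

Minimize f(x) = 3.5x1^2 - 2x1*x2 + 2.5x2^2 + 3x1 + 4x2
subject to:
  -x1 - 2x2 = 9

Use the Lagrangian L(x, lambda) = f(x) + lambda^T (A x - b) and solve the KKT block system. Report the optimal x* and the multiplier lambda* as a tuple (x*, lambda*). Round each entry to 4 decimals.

Form the Lagrangian:
  L(x, lambda) = (1/2) x^T Q x + c^T x + lambda^T (A x - b)
Stationarity (grad_x L = 0): Q x + c + A^T lambda = 0.
Primal feasibility: A x = b.

This gives the KKT block system:
  [ Q   A^T ] [ x     ]   [-c ]
  [ A    0  ] [ lambda ] = [ b ]

Solving the linear system:
  x*      = (-2.0732, -3.4634)
  lambda* = (-4.5854)
  f(x*)   = 10.5976

x* = (-2.0732, -3.4634), lambda* = (-4.5854)


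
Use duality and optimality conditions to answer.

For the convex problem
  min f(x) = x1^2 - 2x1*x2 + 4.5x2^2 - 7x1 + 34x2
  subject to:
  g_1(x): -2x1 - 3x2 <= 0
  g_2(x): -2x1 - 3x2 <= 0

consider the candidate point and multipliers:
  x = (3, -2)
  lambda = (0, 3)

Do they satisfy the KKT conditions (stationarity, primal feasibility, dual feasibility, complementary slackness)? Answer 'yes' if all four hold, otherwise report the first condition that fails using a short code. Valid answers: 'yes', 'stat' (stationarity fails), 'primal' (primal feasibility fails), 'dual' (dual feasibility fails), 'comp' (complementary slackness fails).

Gradient of f: grad f(x) = Q x + c = (3, 10)
Constraint values g_i(x) = a_i^T x - b_i:
  g_1((3, -2)) = 0
  g_2((3, -2)) = 0
Stationarity residual: grad f(x) + sum_i lambda_i a_i = (-3, 1)
  -> stationarity FAILS
Primal feasibility (all g_i <= 0): OK
Dual feasibility (all lambda_i >= 0): OK
Complementary slackness (lambda_i * g_i(x) = 0 for all i): OK

Verdict: the first failing condition is stationarity -> stat.

stat


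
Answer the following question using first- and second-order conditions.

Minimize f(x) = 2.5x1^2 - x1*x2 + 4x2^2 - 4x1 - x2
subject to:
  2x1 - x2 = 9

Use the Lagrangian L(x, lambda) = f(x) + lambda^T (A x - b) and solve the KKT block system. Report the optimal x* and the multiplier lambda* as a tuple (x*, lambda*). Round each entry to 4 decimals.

Form the Lagrangian:
  L(x, lambda) = (1/2) x^T Q x + c^T x + lambda^T (A x - b)
Stationarity (grad_x L = 0): Q x + c + A^T lambda = 0.
Primal feasibility: A x = b.

This gives the KKT block system:
  [ Q   A^T ] [ x     ]   [-c ]
  [ A    0  ] [ lambda ] = [ b ]

Solving the linear system:
  x*      = (4.2727, -0.4545)
  lambda* = (-8.9091)
  f(x*)   = 31.7727

x* = (4.2727, -0.4545), lambda* = (-8.9091)


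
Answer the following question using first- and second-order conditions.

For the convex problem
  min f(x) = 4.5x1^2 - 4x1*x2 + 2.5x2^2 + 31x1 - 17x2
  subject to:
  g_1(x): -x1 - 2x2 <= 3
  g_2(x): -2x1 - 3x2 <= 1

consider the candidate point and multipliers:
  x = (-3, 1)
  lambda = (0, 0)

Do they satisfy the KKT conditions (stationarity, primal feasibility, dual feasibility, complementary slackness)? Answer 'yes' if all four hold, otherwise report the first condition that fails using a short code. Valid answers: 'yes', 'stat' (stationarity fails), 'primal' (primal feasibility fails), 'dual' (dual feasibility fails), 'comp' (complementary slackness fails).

Gradient of f: grad f(x) = Q x + c = (0, 0)
Constraint values g_i(x) = a_i^T x - b_i:
  g_1((-3, 1)) = -2
  g_2((-3, 1)) = 2
Stationarity residual: grad f(x) + sum_i lambda_i a_i = (0, 0)
  -> stationarity OK
Primal feasibility (all g_i <= 0): FAILS
Dual feasibility (all lambda_i >= 0): OK
Complementary slackness (lambda_i * g_i(x) = 0 for all i): OK

Verdict: the first failing condition is primal_feasibility -> primal.

primal


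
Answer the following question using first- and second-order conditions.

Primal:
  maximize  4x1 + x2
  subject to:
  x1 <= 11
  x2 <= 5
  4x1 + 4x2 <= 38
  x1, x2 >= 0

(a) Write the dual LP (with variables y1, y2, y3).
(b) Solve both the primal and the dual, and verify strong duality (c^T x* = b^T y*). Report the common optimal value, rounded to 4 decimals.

The standard primal-dual pair for 'max c^T x s.t. A x <= b, x >= 0' is:
  Dual:  min b^T y  s.t.  A^T y >= c,  y >= 0.

So the dual LP is:
  minimize  11y1 + 5y2 + 38y3
  subject to:
    y1 + 4y3 >= 4
    y2 + 4y3 >= 1
    y1, y2, y3 >= 0

Solving the primal: x* = (9.5, 0).
  primal value c^T x* = 38.
Solving the dual: y* = (0, 0, 1).
  dual value b^T y* = 38.
Strong duality: c^T x* = b^T y*. Confirmed.

38


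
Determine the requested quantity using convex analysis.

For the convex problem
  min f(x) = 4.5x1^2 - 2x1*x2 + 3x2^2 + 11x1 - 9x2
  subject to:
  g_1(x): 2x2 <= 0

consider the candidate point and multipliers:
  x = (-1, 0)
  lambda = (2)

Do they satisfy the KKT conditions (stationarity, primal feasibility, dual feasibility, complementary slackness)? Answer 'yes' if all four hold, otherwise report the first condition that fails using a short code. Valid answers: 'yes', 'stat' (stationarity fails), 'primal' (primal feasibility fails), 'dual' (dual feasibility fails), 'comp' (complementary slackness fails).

Gradient of f: grad f(x) = Q x + c = (2, -7)
Constraint values g_i(x) = a_i^T x - b_i:
  g_1((-1, 0)) = 0
Stationarity residual: grad f(x) + sum_i lambda_i a_i = (2, -3)
  -> stationarity FAILS
Primal feasibility (all g_i <= 0): OK
Dual feasibility (all lambda_i >= 0): OK
Complementary slackness (lambda_i * g_i(x) = 0 for all i): OK

Verdict: the first failing condition is stationarity -> stat.

stat


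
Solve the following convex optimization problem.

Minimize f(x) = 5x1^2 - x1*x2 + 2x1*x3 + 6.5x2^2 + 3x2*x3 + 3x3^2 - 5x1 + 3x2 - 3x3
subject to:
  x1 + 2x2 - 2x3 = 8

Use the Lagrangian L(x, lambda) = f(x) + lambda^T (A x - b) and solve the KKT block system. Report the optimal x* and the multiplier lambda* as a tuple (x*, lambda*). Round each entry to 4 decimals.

Form the Lagrangian:
  L(x, lambda) = (1/2) x^T Q x + c^T x + lambda^T (A x - b)
Stationarity (grad_x L = 0): Q x + c + A^T lambda = 0.
Primal feasibility: A x = b.

This gives the KKT block system:
  [ Q   A^T ] [ x     ]   [-c ]
  [ A    0  ] [ lambda ] = [ b ]

Solving the linear system:
  x*      = (1.5118, 1.1074, -2.1367)
  lambda* = (-4.7372)
  f(x*)   = 20.0354

x* = (1.5118, 1.1074, -2.1367), lambda* = (-4.7372)


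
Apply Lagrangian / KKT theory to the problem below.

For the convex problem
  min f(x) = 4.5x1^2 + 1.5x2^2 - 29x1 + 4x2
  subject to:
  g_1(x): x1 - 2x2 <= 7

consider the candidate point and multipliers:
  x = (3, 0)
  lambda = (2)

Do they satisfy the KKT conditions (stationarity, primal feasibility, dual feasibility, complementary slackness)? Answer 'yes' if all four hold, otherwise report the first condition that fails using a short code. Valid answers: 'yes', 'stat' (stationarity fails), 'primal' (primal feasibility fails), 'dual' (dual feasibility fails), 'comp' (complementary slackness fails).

Gradient of f: grad f(x) = Q x + c = (-2, 4)
Constraint values g_i(x) = a_i^T x - b_i:
  g_1((3, 0)) = -4
Stationarity residual: grad f(x) + sum_i lambda_i a_i = (0, 0)
  -> stationarity OK
Primal feasibility (all g_i <= 0): OK
Dual feasibility (all lambda_i >= 0): OK
Complementary slackness (lambda_i * g_i(x) = 0 for all i): FAILS

Verdict: the first failing condition is complementary_slackness -> comp.

comp


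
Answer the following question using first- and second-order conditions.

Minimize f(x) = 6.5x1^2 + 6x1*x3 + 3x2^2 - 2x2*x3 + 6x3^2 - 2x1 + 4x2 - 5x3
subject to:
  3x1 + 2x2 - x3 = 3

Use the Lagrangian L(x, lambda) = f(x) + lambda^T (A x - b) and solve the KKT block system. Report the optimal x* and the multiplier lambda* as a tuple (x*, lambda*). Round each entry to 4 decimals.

Form the Lagrangian:
  L(x, lambda) = (1/2) x^T Q x + c^T x + lambda^T (A x - b)
Stationarity (grad_x L = 0): Q x + c + A^T lambda = 0.
Primal feasibility: A x = b.

This gives the KKT block system:
  [ Q   A^T ] [ x     ]   [-c ]
  [ A    0  ] [ lambda ] = [ b ]

Solving the linear system:
  x*      = (0.8453, 0.1318, -0.2004)
  lambda* = (-2.5958)
  f(x*)   = 3.8128

x* = (0.8453, 0.1318, -0.2004), lambda* = (-2.5958)


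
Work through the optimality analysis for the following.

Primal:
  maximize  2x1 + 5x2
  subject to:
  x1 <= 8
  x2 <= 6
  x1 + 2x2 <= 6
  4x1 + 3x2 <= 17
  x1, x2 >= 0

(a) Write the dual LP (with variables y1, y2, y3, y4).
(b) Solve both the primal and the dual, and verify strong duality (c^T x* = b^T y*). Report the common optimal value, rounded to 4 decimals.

The standard primal-dual pair for 'max c^T x s.t. A x <= b, x >= 0' is:
  Dual:  min b^T y  s.t.  A^T y >= c,  y >= 0.

So the dual LP is:
  minimize  8y1 + 6y2 + 6y3 + 17y4
  subject to:
    y1 + y3 + 4y4 >= 2
    y2 + 2y3 + 3y4 >= 5
    y1, y2, y3, y4 >= 0

Solving the primal: x* = (0, 3).
  primal value c^T x* = 15.
Solving the dual: y* = (0, 0, 2.5, 0).
  dual value b^T y* = 15.
Strong duality: c^T x* = b^T y*. Confirmed.

15


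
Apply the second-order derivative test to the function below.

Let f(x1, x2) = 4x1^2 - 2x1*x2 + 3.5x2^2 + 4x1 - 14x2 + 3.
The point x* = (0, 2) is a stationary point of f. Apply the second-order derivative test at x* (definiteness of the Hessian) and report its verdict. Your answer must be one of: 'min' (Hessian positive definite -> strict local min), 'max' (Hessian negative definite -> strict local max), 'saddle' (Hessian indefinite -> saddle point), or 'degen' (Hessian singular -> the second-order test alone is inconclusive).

Compute the Hessian H = grad^2 f:
  H = [[8, -2], [-2, 7]]
Verify stationarity: grad f(x*) = H x* + g = (0, 0).
Eigenvalues of H: 5.4384, 9.5616.
Both eigenvalues > 0, so H is positive definite -> x* is a strict local min.

min


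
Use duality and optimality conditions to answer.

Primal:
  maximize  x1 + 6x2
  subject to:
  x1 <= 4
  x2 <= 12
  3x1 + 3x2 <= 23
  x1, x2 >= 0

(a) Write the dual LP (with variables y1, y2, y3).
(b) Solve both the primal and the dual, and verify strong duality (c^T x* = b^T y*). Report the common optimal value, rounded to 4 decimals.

The standard primal-dual pair for 'max c^T x s.t. A x <= b, x >= 0' is:
  Dual:  min b^T y  s.t.  A^T y >= c,  y >= 0.

So the dual LP is:
  minimize  4y1 + 12y2 + 23y3
  subject to:
    y1 + 3y3 >= 1
    y2 + 3y3 >= 6
    y1, y2, y3 >= 0

Solving the primal: x* = (0, 7.6667).
  primal value c^T x* = 46.
Solving the dual: y* = (0, 0, 2).
  dual value b^T y* = 46.
Strong duality: c^T x* = b^T y*. Confirmed.

46


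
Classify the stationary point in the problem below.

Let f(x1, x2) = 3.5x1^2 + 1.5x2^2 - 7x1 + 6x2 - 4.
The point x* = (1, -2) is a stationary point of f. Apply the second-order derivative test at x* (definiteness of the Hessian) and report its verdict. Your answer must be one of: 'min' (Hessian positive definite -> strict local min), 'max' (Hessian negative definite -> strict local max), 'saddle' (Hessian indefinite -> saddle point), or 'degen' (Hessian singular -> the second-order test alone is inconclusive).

Compute the Hessian H = grad^2 f:
  H = [[7, 0], [0, 3]]
Verify stationarity: grad f(x*) = H x* + g = (0, 0).
Eigenvalues of H: 3, 7.
Both eigenvalues > 0, so H is positive definite -> x* is a strict local min.

min


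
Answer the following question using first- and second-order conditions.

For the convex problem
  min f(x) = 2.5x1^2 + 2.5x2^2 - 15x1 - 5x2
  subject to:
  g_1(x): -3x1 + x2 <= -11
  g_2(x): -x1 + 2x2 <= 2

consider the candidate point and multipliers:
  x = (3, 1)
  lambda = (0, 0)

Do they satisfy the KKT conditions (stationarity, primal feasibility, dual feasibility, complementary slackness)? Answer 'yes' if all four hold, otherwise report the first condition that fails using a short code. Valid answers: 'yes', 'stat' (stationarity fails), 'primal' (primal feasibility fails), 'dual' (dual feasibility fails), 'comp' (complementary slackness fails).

Gradient of f: grad f(x) = Q x + c = (0, 0)
Constraint values g_i(x) = a_i^T x - b_i:
  g_1((3, 1)) = 3
  g_2((3, 1)) = -3
Stationarity residual: grad f(x) + sum_i lambda_i a_i = (0, 0)
  -> stationarity OK
Primal feasibility (all g_i <= 0): FAILS
Dual feasibility (all lambda_i >= 0): OK
Complementary slackness (lambda_i * g_i(x) = 0 for all i): OK

Verdict: the first failing condition is primal_feasibility -> primal.

primal


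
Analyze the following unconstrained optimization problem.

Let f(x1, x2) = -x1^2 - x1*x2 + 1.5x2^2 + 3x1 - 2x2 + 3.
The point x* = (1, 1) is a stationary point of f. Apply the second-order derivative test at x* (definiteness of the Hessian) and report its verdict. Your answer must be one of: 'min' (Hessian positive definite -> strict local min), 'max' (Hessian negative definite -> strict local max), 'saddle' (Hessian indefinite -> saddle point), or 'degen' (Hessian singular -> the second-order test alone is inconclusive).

Compute the Hessian H = grad^2 f:
  H = [[-2, -1], [-1, 3]]
Verify stationarity: grad f(x*) = H x* + g = (0, 0).
Eigenvalues of H: -2.1926, 3.1926.
Eigenvalues have mixed signs, so H is indefinite -> x* is a saddle point.

saddle


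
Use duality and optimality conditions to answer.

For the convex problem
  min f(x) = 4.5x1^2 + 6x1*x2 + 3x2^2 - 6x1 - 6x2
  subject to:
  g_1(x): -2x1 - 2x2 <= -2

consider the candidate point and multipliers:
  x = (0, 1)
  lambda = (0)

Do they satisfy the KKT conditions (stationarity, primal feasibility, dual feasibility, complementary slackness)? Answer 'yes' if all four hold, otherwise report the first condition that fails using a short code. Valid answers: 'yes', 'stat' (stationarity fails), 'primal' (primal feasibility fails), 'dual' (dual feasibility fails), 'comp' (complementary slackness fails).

Gradient of f: grad f(x) = Q x + c = (0, 0)
Constraint values g_i(x) = a_i^T x - b_i:
  g_1((0, 1)) = 0
Stationarity residual: grad f(x) + sum_i lambda_i a_i = (0, 0)
  -> stationarity OK
Primal feasibility (all g_i <= 0): OK
Dual feasibility (all lambda_i >= 0): OK
Complementary slackness (lambda_i * g_i(x) = 0 for all i): OK

Verdict: yes, KKT holds.

yes


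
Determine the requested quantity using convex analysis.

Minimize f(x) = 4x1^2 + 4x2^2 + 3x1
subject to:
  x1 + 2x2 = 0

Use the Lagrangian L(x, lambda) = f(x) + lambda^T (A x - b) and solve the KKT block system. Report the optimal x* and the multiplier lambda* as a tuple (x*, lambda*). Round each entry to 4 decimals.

Form the Lagrangian:
  L(x, lambda) = (1/2) x^T Q x + c^T x + lambda^T (A x - b)
Stationarity (grad_x L = 0): Q x + c + A^T lambda = 0.
Primal feasibility: A x = b.

This gives the KKT block system:
  [ Q   A^T ] [ x     ]   [-c ]
  [ A    0  ] [ lambda ] = [ b ]

Solving the linear system:
  x*      = (-0.3, 0.15)
  lambda* = (-0.6)
  f(x*)   = -0.45

x* = (-0.3, 0.15), lambda* = (-0.6)


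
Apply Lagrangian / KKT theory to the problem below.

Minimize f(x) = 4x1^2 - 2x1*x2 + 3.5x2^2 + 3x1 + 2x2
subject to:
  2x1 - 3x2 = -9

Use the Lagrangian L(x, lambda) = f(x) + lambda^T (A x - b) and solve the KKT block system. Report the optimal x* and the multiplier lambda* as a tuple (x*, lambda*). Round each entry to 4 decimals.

Form the Lagrangian:
  L(x, lambda) = (1/2) x^T Q x + c^T x + lambda^T (A x - b)
Stationarity (grad_x L = 0): Q x + c + A^T lambda = 0.
Primal feasibility: A x = b.

This gives the KKT block system:
  [ Q   A^T ] [ x     ]   [-c ]
  [ A    0  ] [ lambda ] = [ b ]

Solving the linear system:
  x*      = (-1.4605, 2.0263)
  lambda* = (6.3684)
  f(x*)   = 28.4934

x* = (-1.4605, 2.0263), lambda* = (6.3684)


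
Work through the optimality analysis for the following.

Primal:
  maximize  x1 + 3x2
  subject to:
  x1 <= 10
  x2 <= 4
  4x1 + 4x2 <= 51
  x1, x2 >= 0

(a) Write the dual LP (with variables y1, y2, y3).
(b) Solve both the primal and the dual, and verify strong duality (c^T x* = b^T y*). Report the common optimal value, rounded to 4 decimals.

The standard primal-dual pair for 'max c^T x s.t. A x <= b, x >= 0' is:
  Dual:  min b^T y  s.t.  A^T y >= c,  y >= 0.

So the dual LP is:
  minimize  10y1 + 4y2 + 51y3
  subject to:
    y1 + 4y3 >= 1
    y2 + 4y3 >= 3
    y1, y2, y3 >= 0

Solving the primal: x* = (8.75, 4).
  primal value c^T x* = 20.75.
Solving the dual: y* = (0, 2, 0.25).
  dual value b^T y* = 20.75.
Strong duality: c^T x* = b^T y*. Confirmed.

20.75


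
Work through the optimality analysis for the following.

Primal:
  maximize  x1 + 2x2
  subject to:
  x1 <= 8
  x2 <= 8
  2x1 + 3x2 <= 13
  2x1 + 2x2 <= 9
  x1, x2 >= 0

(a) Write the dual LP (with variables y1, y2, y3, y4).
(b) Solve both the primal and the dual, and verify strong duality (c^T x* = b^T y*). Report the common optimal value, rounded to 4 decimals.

The standard primal-dual pair for 'max c^T x s.t. A x <= b, x >= 0' is:
  Dual:  min b^T y  s.t.  A^T y >= c,  y >= 0.

So the dual LP is:
  minimize  8y1 + 8y2 + 13y3 + 9y4
  subject to:
    y1 + 2y3 + 2y4 >= 1
    y2 + 3y3 + 2y4 >= 2
    y1, y2, y3, y4 >= 0

Solving the primal: x* = (0, 4.3333).
  primal value c^T x* = 8.6667.
Solving the dual: y* = (0, 0, 0.6667, 0).
  dual value b^T y* = 8.6667.
Strong duality: c^T x* = b^T y*. Confirmed.

8.6667


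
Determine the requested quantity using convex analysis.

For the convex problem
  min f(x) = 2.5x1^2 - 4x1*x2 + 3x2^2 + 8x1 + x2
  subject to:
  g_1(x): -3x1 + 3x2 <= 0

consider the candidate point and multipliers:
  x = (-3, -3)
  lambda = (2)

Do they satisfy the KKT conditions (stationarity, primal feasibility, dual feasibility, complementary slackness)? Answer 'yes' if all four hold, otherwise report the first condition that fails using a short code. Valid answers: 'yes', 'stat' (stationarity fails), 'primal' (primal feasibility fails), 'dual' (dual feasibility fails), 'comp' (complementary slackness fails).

Gradient of f: grad f(x) = Q x + c = (5, -5)
Constraint values g_i(x) = a_i^T x - b_i:
  g_1((-3, -3)) = 0
Stationarity residual: grad f(x) + sum_i lambda_i a_i = (-1, 1)
  -> stationarity FAILS
Primal feasibility (all g_i <= 0): OK
Dual feasibility (all lambda_i >= 0): OK
Complementary slackness (lambda_i * g_i(x) = 0 for all i): OK

Verdict: the first failing condition is stationarity -> stat.

stat


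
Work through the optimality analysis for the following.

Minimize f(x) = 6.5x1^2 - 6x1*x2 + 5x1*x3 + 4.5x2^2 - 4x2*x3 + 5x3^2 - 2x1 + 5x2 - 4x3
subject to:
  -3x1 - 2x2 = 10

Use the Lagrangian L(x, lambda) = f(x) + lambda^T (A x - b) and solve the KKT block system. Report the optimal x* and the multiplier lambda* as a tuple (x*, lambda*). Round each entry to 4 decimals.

Form the Lagrangian:
  L(x, lambda) = (1/2) x^T Q x + c^T x + lambda^T (A x - b)
Stationarity (grad_x L = 0): Q x + c + A^T lambda = 0.
Primal feasibility: A x = b.

This gives the KKT block system:
  [ Q   A^T ] [ x     ]   [-c ]
  [ A    0  ] [ lambda ] = [ b ]

Solving the linear system:
  x*      = (-1.7982, -2.3027, 0.378)
  lambda* = (-3.2235)
  f(x*)   = 11.4029

x* = (-1.7982, -2.3027, 0.378), lambda* = (-3.2235)


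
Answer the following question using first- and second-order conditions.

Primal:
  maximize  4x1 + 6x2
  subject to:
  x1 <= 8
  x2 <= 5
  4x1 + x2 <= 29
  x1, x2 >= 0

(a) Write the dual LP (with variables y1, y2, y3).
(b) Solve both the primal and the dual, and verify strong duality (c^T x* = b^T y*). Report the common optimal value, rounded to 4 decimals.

The standard primal-dual pair for 'max c^T x s.t. A x <= b, x >= 0' is:
  Dual:  min b^T y  s.t.  A^T y >= c,  y >= 0.

So the dual LP is:
  minimize  8y1 + 5y2 + 29y3
  subject to:
    y1 + 4y3 >= 4
    y2 + y3 >= 6
    y1, y2, y3 >= 0

Solving the primal: x* = (6, 5).
  primal value c^T x* = 54.
Solving the dual: y* = (0, 5, 1).
  dual value b^T y* = 54.
Strong duality: c^T x* = b^T y*. Confirmed.

54


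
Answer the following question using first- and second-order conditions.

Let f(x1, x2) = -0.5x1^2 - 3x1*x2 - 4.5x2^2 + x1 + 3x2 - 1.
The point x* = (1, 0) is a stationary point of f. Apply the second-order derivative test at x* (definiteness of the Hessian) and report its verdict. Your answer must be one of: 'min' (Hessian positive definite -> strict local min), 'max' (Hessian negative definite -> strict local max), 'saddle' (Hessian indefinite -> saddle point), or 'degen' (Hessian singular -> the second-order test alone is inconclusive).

Compute the Hessian H = grad^2 f:
  H = [[-1, -3], [-3, -9]]
Verify stationarity: grad f(x*) = H x* + g = (0, 0).
Eigenvalues of H: -10, 0.
H has a zero eigenvalue (singular; negative semidefinite but not definite), so H is neither positive definite, negative definite, nor indefinite. The second-order test alone is inconclusive -> degen.
(Indeed, f is constant along the null direction of H through x*, so x* is not a strict local extremum.)

degen


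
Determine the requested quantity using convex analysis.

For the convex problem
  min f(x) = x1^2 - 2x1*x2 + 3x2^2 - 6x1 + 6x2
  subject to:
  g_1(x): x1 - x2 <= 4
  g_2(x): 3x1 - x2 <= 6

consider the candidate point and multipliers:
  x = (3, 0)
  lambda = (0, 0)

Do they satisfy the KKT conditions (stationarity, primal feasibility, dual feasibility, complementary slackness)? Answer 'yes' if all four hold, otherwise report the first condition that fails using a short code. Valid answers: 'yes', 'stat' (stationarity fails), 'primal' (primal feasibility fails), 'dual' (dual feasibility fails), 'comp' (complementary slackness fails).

Gradient of f: grad f(x) = Q x + c = (0, 0)
Constraint values g_i(x) = a_i^T x - b_i:
  g_1((3, 0)) = -1
  g_2((3, 0)) = 3
Stationarity residual: grad f(x) + sum_i lambda_i a_i = (0, 0)
  -> stationarity OK
Primal feasibility (all g_i <= 0): FAILS
Dual feasibility (all lambda_i >= 0): OK
Complementary slackness (lambda_i * g_i(x) = 0 for all i): OK

Verdict: the first failing condition is primal_feasibility -> primal.

primal


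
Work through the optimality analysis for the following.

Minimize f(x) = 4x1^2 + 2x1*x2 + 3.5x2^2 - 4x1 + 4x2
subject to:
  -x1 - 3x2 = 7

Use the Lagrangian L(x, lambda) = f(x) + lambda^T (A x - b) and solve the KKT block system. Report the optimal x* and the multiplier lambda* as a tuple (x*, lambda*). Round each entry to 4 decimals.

Form the Lagrangian:
  L(x, lambda) = (1/2) x^T Q x + c^T x + lambda^T (A x - b)
Stationarity (grad_x L = 0): Q x + c + A^T lambda = 0.
Primal feasibility: A x = b.

This gives the KKT block system:
  [ Q   A^T ] [ x     ]   [-c ]
  [ A    0  ] [ lambda ] = [ b ]

Solving the linear system:
  x*      = (0.6119, -2.5373)
  lambda* = (-4.1791)
  f(x*)   = 8.3284

x* = (0.6119, -2.5373), lambda* = (-4.1791)


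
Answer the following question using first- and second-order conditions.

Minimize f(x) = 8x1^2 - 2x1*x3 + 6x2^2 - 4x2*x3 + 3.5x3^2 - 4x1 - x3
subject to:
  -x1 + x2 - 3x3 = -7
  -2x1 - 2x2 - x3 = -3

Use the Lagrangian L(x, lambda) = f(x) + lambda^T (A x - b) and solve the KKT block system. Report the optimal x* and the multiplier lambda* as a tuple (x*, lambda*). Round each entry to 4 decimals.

Form the Lagrangian:
  L(x, lambda) = (1/2) x^T Q x + c^T x + lambda^T (A x - b)
Stationarity (grad_x L = 0): Q x + c + A^T lambda = 0.
Primal feasibility: A x = b.

This gives the KKT block system:
  [ Q   A^T ] [ x     ]   [-c ]
  [ A    0  ] [ lambda ] = [ b ]

Solving the linear system:
  x*      = (0.5488, -0.1063, 2.115)
  lambda* = (5.1429, -2.2962)
  f(x*)   = 12.4007

x* = (0.5488, -0.1063, 2.115), lambda* = (5.1429, -2.2962)


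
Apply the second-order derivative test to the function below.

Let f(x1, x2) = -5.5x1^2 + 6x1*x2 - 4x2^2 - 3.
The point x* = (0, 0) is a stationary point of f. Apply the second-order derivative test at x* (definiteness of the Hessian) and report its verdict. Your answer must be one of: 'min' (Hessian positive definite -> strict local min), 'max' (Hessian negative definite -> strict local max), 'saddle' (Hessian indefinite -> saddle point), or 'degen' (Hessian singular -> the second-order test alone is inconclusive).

Compute the Hessian H = grad^2 f:
  H = [[-11, 6], [6, -8]]
Verify stationarity: grad f(x*) = H x* + g = (0, 0).
Eigenvalues of H: -15.6847, -3.3153.
Both eigenvalues < 0, so H is negative definite -> x* is a strict local max.

max


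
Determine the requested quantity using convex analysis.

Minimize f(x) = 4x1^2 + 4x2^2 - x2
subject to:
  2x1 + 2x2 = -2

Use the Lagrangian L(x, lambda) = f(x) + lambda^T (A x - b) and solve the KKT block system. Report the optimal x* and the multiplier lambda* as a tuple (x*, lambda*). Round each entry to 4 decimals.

Form the Lagrangian:
  L(x, lambda) = (1/2) x^T Q x + c^T x + lambda^T (A x - b)
Stationarity (grad_x L = 0): Q x + c + A^T lambda = 0.
Primal feasibility: A x = b.

This gives the KKT block system:
  [ Q   A^T ] [ x     ]   [-c ]
  [ A    0  ] [ lambda ] = [ b ]

Solving the linear system:
  x*      = (-0.5625, -0.4375)
  lambda* = (2.25)
  f(x*)   = 2.4688

x* = (-0.5625, -0.4375), lambda* = (2.25)


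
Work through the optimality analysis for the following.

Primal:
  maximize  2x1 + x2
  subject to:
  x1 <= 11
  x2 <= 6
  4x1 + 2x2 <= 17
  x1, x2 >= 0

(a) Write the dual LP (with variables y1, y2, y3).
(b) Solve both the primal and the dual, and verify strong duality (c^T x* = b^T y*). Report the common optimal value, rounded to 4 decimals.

The standard primal-dual pair for 'max c^T x s.t. A x <= b, x >= 0' is:
  Dual:  min b^T y  s.t.  A^T y >= c,  y >= 0.

So the dual LP is:
  minimize  11y1 + 6y2 + 17y3
  subject to:
    y1 + 4y3 >= 2
    y2 + 2y3 >= 1
    y1, y2, y3 >= 0

Solving the primal: x* = (4.25, 0).
  primal value c^T x* = 8.5.
Solving the dual: y* = (0, 0, 0.5).
  dual value b^T y* = 8.5.
Strong duality: c^T x* = b^T y*. Confirmed.

8.5


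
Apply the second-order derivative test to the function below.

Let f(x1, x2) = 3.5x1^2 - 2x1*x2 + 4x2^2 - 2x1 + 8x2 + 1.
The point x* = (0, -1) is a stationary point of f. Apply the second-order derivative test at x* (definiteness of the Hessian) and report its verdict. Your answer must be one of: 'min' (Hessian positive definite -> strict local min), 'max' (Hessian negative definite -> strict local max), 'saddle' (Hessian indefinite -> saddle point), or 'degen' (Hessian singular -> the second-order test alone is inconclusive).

Compute the Hessian H = grad^2 f:
  H = [[7, -2], [-2, 8]]
Verify stationarity: grad f(x*) = H x* + g = (0, 0).
Eigenvalues of H: 5.4384, 9.5616.
Both eigenvalues > 0, so H is positive definite -> x* is a strict local min.

min


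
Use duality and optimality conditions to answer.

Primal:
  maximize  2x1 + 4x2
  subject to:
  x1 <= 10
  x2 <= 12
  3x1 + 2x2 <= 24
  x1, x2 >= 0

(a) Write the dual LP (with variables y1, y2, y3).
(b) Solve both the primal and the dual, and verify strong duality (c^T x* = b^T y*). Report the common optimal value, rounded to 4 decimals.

The standard primal-dual pair for 'max c^T x s.t. A x <= b, x >= 0' is:
  Dual:  min b^T y  s.t.  A^T y >= c,  y >= 0.

So the dual LP is:
  minimize  10y1 + 12y2 + 24y3
  subject to:
    y1 + 3y3 >= 2
    y2 + 2y3 >= 4
    y1, y2, y3 >= 0

Solving the primal: x* = (0, 12).
  primal value c^T x* = 48.
Solving the dual: y* = (0, 2.6667, 0.6667).
  dual value b^T y* = 48.
Strong duality: c^T x* = b^T y*. Confirmed.

48


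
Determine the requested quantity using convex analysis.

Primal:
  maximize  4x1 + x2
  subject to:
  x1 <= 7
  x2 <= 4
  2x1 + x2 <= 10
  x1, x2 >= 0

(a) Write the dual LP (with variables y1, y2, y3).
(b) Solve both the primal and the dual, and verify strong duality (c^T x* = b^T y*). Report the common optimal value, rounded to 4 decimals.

The standard primal-dual pair for 'max c^T x s.t. A x <= b, x >= 0' is:
  Dual:  min b^T y  s.t.  A^T y >= c,  y >= 0.

So the dual LP is:
  minimize  7y1 + 4y2 + 10y3
  subject to:
    y1 + 2y3 >= 4
    y2 + y3 >= 1
    y1, y2, y3 >= 0

Solving the primal: x* = (5, 0).
  primal value c^T x* = 20.
Solving the dual: y* = (0, 0, 2).
  dual value b^T y* = 20.
Strong duality: c^T x* = b^T y*. Confirmed.

20
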